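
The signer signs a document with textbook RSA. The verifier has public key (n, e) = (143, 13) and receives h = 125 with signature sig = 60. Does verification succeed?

sig^13 mod 143 = 125
Since 125 equals the digest 125, verification succeeds.

passes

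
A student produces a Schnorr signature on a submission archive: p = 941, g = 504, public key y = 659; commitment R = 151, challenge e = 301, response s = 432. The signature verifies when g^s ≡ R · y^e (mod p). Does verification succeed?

fails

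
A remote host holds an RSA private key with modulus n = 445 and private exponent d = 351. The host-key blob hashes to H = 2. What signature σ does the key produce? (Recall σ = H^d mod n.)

223

H^2 ≡ 2^2 = 4
H^4 ≡ 4^2 = 16
H^8 ≡ 16^2 = 256
H^16 ≡ 256^2 = 65536 ≡ 121
H^32 ≡ 121^2 = 14641 ≡ 401
H^64 ≡ 401^2 = 160801 ≡ 156
H^128 ≡ 156^2 = 24336 ≡ 306
H^256 ≡ 306^2 = 93636 ≡ 186
351 = 256 + 64 + 16 + 8 + 4 + 2 + 1, so H^351 ≡ 186·156·121·256·16·4·2 ≡ 223 (mod 445)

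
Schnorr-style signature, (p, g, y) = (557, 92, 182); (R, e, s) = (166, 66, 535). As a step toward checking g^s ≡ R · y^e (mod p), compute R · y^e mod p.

182^2 = 33124 ≡ 261
182^4 ≡ 261^2 = 68121 ≡ 167
182^8 ≡ 167^2 = 27889 ≡ 39
182^16 ≡ 39^2 = 1521 ≡ 407
182^32 ≡ 407^2 = 165649 ≡ 220
182^64 ≡ 220^2 = 48400 ≡ 498
66 = 64 + 2, so 182^66 ≡ 498·261 ≡ 197 (mod 557)
R · y^e ≡ 166·197 = 32702 ≡ 396 (mod 557)

396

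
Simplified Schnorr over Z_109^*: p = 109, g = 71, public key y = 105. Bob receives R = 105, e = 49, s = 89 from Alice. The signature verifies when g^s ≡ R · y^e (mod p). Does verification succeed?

fails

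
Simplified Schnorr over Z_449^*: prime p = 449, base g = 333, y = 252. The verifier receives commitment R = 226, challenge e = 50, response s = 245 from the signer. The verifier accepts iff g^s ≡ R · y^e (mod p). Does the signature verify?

does not verify

g^s mod p:
333^2 = 110889 ≡ 435
333^4 ≡ 435^2 = 189225 ≡ 196
333^8 ≡ 196^2 = 38416 ≡ 251
333^16 ≡ 251^2 = 63001 ≡ 141
333^32 ≡ 141^2 = 19881 ≡ 125
333^64 ≡ 125^2 = 15625 ≡ 359
333^128 ≡ 359^2 = 128881 ≡ 18
245 = 128 + 64 + 32 + 16 + 4 + 1, so 333^245 ≡ 18·359·125·141·196·333 ≡ 365 (mod 449)
R · y^e mod p:
252^2 = 63504 ≡ 195
252^4 ≡ 195^2 = 38025 ≡ 309
252^8 ≡ 309^2 = 95481 ≡ 293
252^16 ≡ 293^2 = 85849 ≡ 90
252^32 ≡ 90^2 = 8100 ≡ 18
50 = 32 + 16 + 2, so 252^50 ≡ 18·90·195 ≡ 253 (mod 449)
226·253 = 57178 ≡ 155 (mod 449)
365 ≠ 155; the check fails.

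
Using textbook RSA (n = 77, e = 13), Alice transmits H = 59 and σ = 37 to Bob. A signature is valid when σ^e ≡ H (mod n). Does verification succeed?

fails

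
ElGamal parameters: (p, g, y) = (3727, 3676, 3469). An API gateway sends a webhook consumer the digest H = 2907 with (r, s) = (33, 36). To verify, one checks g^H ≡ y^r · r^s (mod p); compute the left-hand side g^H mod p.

2244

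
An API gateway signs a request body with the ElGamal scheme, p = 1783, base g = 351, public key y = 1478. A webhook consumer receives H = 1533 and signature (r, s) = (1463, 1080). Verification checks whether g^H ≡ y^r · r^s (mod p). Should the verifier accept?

accept

Left side g^H mod p:
351^2 = 123201 ≡ 174
351^4 ≡ 174^2 = 30276 ≡ 1748
351^8 ≡ 1748^2 = 3055504 ≡ 1225
351^16 ≡ 1225^2 = 1500625 ≡ 1122
351^32 ≡ 1122^2 = 1258884 ≡ 86
351^64 ≡ 86^2 = 7396 ≡ 264
351^128 ≡ 264^2 = 69696 ≡ 159
351^256 ≡ 159^2 = 25281 ≡ 319
351^512 ≡ 319^2 = 101761 ≡ 130
351^1024 ≡ 130^2 = 16900 ≡ 853
1533 = 1024 + 256 + 128 + 64 + 32 + 16 + 8 + 4 + 1, so 351^1533 ≡ 853·319·159·264·86·1122·1225·1748·351 ≡ 269 (mod 1783)
Right side y^r · r^s mod p:
1478^2 = 2184484 ≡ 309
1478^4 ≡ 309^2 = 95481 ≡ 982
1478^8 ≡ 982^2 = 964324 ≡ 1504
1478^16 ≡ 1504^2 = 2262016 ≡ 1172
1478^32 ≡ 1172^2 = 1373584 ≡ 674
1478^64 ≡ 674^2 = 454276 ≡ 1394
1478^128 ≡ 1394^2 = 1943236 ≡ 1549
1478^256 ≡ 1549^2 = 2399401 ≡ 1266
1478^512 ≡ 1266^2 = 1602756 ≡ 1622
1478^1024 ≡ 1622^2 = 2630884 ≡ 959
1463 = 1024 + 256 + 128 + 32 + 16 + 4 + 2 + 1, so 1478^1463 ≡ 959·1266·1549·674·1172·982·309·1478 ≡ 298 (mod 1783)
1463^2 = 2140369 ≡ 769
1463^4 ≡ 769^2 = 591361 ≡ 1188
1463^8 ≡ 1188^2 = 1411344 ≡ 991
1463^16 ≡ 991^2 = 982081 ≡ 1431
1463^32 ≡ 1431^2 = 2047761 ≡ 877
1463^64 ≡ 877^2 = 769129 ≡ 656
1463^128 ≡ 656^2 = 430336 ≡ 633
1463^256 ≡ 633^2 = 400689 ≡ 1297
1463^512 ≡ 1297^2 = 1682209 ≡ 840
1463^1024 ≡ 840^2 = 705600 ≡ 1315
1080 = 1024 + 32 + 16 + 8, so 1463^1080 ≡ 1315·877·1431·991 ≡ 1036 (mod 1783)
298·1036 = 308728 ≡ 269 (mod 1783)
269 ≡ 269 (mod 1783), so the signature is genuine.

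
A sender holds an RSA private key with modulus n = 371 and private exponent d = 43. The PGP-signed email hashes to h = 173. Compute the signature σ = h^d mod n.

313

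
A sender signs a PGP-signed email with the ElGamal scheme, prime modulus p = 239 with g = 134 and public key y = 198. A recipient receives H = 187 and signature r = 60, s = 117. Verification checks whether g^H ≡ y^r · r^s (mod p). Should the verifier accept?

Left side g^H mod p:
134^2 = 17956 ≡ 31
134^4 ≡ 31^2 = 961 ≡ 5
134^8 ≡ 5^2 = 25
134^16 ≡ 25^2 = 625 ≡ 147
134^32 ≡ 147^2 = 21609 ≡ 99
134^64 ≡ 99^2 = 9801 ≡ 2
134^128 ≡ 2^2 = 4
187 = 128 + 32 + 16 + 8 + 2 + 1, so 134^187 ≡ 4·99·147·25·31·134 ≡ 10 (mod 239)
Right side y^r · r^s mod p:
198^2 = 39204 ≡ 8
198^4 ≡ 8^2 = 64
198^8 ≡ 64^2 = 4096 ≡ 33
198^16 ≡ 33^2 = 1089 ≡ 133
198^32 ≡ 133^2 = 17689 ≡ 3
60 = 32 + 16 + 8 + 4, so 198^60 ≡ 3·133·33·64 ≡ 213 (mod 239)
60^2 = 3600 ≡ 15
60^4 ≡ 15^2 = 225
60^8 ≡ 225^2 = 50625 ≡ 196
60^16 ≡ 196^2 = 38416 ≡ 176
60^32 ≡ 176^2 = 30976 ≡ 145
60^64 ≡ 145^2 = 21025 ≡ 232
117 = 64 + 32 + 16 + 4 + 1, so 60^117 ≡ 232·145·176·225·60 ≡ 16 (mod 239)
213·16 = 3408 ≡ 62 (mod 239)
10 ≠ 62, so verification fails.

reject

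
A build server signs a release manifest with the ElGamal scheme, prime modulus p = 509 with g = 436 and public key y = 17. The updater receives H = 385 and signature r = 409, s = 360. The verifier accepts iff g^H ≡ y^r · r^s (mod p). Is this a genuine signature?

Left side g^H mod p:
436^2 = 190096 ≡ 239
436^4 ≡ 239^2 = 57121 ≡ 113
436^8 ≡ 113^2 = 12769 ≡ 44
436^16 ≡ 44^2 = 1936 ≡ 409
436^32 ≡ 409^2 = 167281 ≡ 329
436^64 ≡ 329^2 = 108241 ≡ 333
436^128 ≡ 333^2 = 110889 ≡ 436
436^256 ≡ 436^2 = 190096 ≡ 239
385 = 256 + 128 + 1, so 436^385 ≡ 239·436·436 ≡ 113 (mod 509)
Right side y^r · r^s mod p:
17^2 = 289
17^4 ≡ 289^2 = 83521 ≡ 45
17^8 ≡ 45^2 = 2025 ≡ 498
17^16 ≡ 498^2 = 248004 ≡ 121
17^32 ≡ 121^2 = 14641 ≡ 389
17^64 ≡ 389^2 = 151321 ≡ 148
17^128 ≡ 148^2 = 21904 ≡ 17
17^256 ≡ 17^2 = 289
409 = 256 + 128 + 16 + 8 + 1, so 17^409 ≡ 289·17·121·498·17 ≡ 167 (mod 509)
409^2 = 167281 ≡ 329
409^4 ≡ 329^2 = 108241 ≡ 333
409^8 ≡ 333^2 = 110889 ≡ 436
409^16 ≡ 436^2 = 190096 ≡ 239
409^32 ≡ 239^2 = 57121 ≡ 113
409^64 ≡ 113^2 = 12769 ≡ 44
409^128 ≡ 44^2 = 1936 ≡ 409
409^256 ≡ 409^2 = 167281 ≡ 329
360 = 256 + 64 + 32 + 8, so 409^360 ≡ 329·44·113·436 ≡ 403 (mod 509)
167·403 = 67301 ≡ 113 (mod 509)
113 ≡ 113 (mod 509), so the signature is genuine.

genuine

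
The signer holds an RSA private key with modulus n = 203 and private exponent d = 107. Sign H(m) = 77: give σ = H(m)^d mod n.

105

Squares mod 203: (H(m))^1≡77, (H(m))^2≡42, (H(m))^4≡140, (H(m))^8≡112, (H(m))^16≡161, (H(m))^32≡140, (H(m))^64≡112
107 = 64 + 32 + 8 + 2 + 1, so (H(m))^107 ≡ 112·140·112·42·77 ≡ 105 (mod 203)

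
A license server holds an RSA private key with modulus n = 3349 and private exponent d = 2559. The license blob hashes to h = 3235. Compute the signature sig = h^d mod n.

1146

h^2 ≡ 3235^2 = 10465225 ≡ 2949
h^4 ≡ 2949^2 = 8696601 ≡ 2597
h^8 ≡ 2597^2 = 6744409 ≡ 2872
h^16 ≡ 2872^2 = 8248384 ≡ 3146
h^32 ≡ 3146^2 = 9897316 ≡ 1021
h^64 ≡ 1021^2 = 1042441 ≡ 902
h^128 ≡ 902^2 = 813604 ≡ 3146
h^256 ≡ 3146^2 = 9897316 ≡ 1021
h^512 ≡ 1021^2 = 1042441 ≡ 902
h^1024 ≡ 902^2 = 813604 ≡ 3146
h^2048 ≡ 3146^2 = 9897316 ≡ 1021
2559 = 2048 + 256 + 128 + 64 + 32 + 16 + 8 + 4 + 2 + 1, so h^2559 ≡ 1021·1021·3146·902·1021·3146·2872·2597·2949·3235 ≡ 1146 (mod 3349)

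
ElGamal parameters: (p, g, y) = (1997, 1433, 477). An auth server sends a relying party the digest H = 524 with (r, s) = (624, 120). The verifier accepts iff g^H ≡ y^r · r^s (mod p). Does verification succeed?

passes

Left side g^H mod p:
1433^2 = 2053489 ≡ 573
1433^4 ≡ 573^2 = 328329 ≡ 821
1433^8 ≡ 821^2 = 674041 ≡ 1052
1433^16 ≡ 1052^2 = 1106704 ≡ 366
1433^32 ≡ 366^2 = 133956 ≡ 157
1433^64 ≡ 157^2 = 24649 ≡ 685
1433^128 ≡ 685^2 = 469225 ≡ 1927
1433^256 ≡ 1927^2 = 3713329 ≡ 906
1433^512 ≡ 906^2 = 820836 ≡ 69
524 = 512 + 8 + 4, so 1433^524 ≡ 69·1052·821 ≡ 274 (mod 1997)
Right side y^r · r^s mod p:
477^2 = 227529 ≡ 1868
477^4 ≡ 1868^2 = 3489424 ≡ 665
477^8 ≡ 665^2 = 442225 ≡ 888
477^16 ≡ 888^2 = 788544 ≡ 1726
477^32 ≡ 1726^2 = 2979076 ≡ 1549
477^64 ≡ 1549^2 = 2399401 ≡ 1004
477^128 ≡ 1004^2 = 1008016 ≡ 1528
477^256 ≡ 1528^2 = 2334784 ≡ 291
477^512 ≡ 291^2 = 84681 ≡ 807
624 = 512 + 64 + 32 + 16, so 477^624 ≡ 807·1004·1549·1726 ≡ 925 (mod 1997)
624^2 = 389376 ≡ 1958
624^4 ≡ 1958^2 = 3833764 ≡ 1521
624^8 ≡ 1521^2 = 2313441 ≡ 915
624^16 ≡ 915^2 = 837225 ≡ 482
624^32 ≡ 482^2 = 232324 ≡ 672
624^64 ≡ 672^2 = 451584 ≡ 262
120 = 64 + 32 + 16 + 8, so 624^120 ≡ 262·672·482·915 ≡ 1151 (mod 1997)
925·1151 = 1064675 ≡ 274 (mod 1997)
274 ≡ 274 (mod 1997), so the signature is genuine.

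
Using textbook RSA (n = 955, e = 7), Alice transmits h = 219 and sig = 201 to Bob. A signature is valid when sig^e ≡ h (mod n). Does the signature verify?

sig^2 ≡ 201^2 = 40401 ≡ 291
sig^4 ≡ 291^2 = 84681 ≡ 641
7 = 4 + 2 + 1, so sig^7 ≡ 641·291·201 ≡ 386 (mod 955)
sig^7 mod 955 = 386, but h = 219.

does not verify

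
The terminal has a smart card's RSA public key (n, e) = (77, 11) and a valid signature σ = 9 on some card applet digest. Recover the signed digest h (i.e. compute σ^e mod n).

σ^2 ≡ 9^2 = 81 ≡ 4
σ^4 ≡ 4^2 = 16
σ^8 ≡ 16^2 = 256 ≡ 25
11 = 8 + 2 + 1, so σ^11 ≡ 25·4·9 ≡ 53 (mod 77)

53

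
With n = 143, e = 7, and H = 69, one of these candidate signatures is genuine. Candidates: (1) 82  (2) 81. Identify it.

Candidate 1: Squares mod 143: 82^1≡82, 82^2≡3, 82^4≡9; 7 = 4 + 2 + 1, so 82^7 ≡ 9·3·82 ≡ 69 (mod 143)
  → matches H = 69
Candidate 2: Squares mod 143: 81^1≡81, 81^2≡126, 81^4≡3; 7 = 4 + 2 + 1, so 81^7 ≡ 3·126·81 ≡ 16 (mod 143)

1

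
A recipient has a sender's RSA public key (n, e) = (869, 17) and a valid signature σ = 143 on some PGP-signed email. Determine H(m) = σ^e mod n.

539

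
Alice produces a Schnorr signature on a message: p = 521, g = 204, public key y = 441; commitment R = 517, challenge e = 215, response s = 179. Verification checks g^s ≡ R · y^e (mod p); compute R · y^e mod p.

441^2 = 194481 ≡ 148
441^4 ≡ 148^2 = 21904 ≡ 22
441^8 ≡ 22^2 = 484
441^16 ≡ 484^2 = 234256 ≡ 327
441^32 ≡ 327^2 = 106929 ≡ 124
441^64 ≡ 124^2 = 15376 ≡ 267
441^128 ≡ 267^2 = 71289 ≡ 433
215 = 128 + 64 + 16 + 4 + 2 + 1, so 441^215 ≡ 433·267·327·22·148·441 ≡ 421 (mod 521)
R · y^e ≡ 517·421 = 217657 ≡ 400 (mod 521)

400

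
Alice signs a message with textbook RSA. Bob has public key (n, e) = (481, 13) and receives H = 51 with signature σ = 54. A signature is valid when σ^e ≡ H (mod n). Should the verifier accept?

Squares mod 481: σ^1≡54, σ^2≡30, σ^4≡419, σ^8≡477
13 = 8 + 4 + 1, so σ^13 ≡ 477·419·54 ≡ 405 (mod 481)
σ^13 mod 481 = 405, but H = 51.

reject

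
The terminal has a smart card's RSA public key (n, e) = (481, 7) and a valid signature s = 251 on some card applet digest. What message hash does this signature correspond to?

82

s^2 ≡ 251^2 = 63001 ≡ 471
s^4 ≡ 471^2 = 221841 ≡ 100
7 = 4 + 2 + 1, so s^7 ≡ 100·471·251 ≡ 82 (mod 481)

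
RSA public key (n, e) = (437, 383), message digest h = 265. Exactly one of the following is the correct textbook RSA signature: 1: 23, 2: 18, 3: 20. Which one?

2

Candidate 1: Squares mod 437: 23^1≡23, 23^2≡92, 23^4≡161, 23^8≡138, 23^16≡253, 23^32≡207, 23^64≡23, 23^128≡92, 23^256≡161; 383 = 256 + 64 + 32 + 16 + 8 + 4 + 2 + 1, so 23^383 ≡ 161·23·207·253·138·161·92·23 ≡ 207 (mod 437)
Candidate 2: Squares mod 437: 18^1≡18, 18^2≡324, 18^4≡96, 18^8≡39, 18^16≡210, 18^32≡400, 18^64≡58, 18^128≡305, 18^256≡381; 383 = 256 + 64 + 32 + 16 + 8 + 4 + 2 + 1, so 18^383 ≡ 381·58·400·210·39·96·324·18 ≡ 265 (mod 437)
  → matches h = 265
Candidate 3: Squares mod 437: 20^1≡20, 20^2≡400, 20^4≡58, 20^8≡305, 20^16≡381, 20^32≡77, 20^64≡248, 20^128≡324, 20^256≡96; 383 = 256 + 64 + 32 + 16 + 8 + 4 + 2 + 1, so 20^383 ≡ 96·248·77·381·305·58·400·20 ≡ 419 (mod 437)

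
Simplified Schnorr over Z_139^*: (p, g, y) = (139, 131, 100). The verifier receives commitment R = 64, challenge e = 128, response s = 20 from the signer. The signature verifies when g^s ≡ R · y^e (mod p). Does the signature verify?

verifies

g^s mod p:
131^2 = 17161 ≡ 64
131^4 ≡ 64^2 = 4096 ≡ 65
131^8 ≡ 65^2 = 4225 ≡ 55
131^16 ≡ 55^2 = 3025 ≡ 106
20 = 16 + 4, so 131^20 ≡ 106·65 ≡ 79 (mod 139)
R · y^e mod p:
100^2 = 10000 ≡ 131
100^4 ≡ 131^2 = 17161 ≡ 64
100^8 ≡ 64^2 = 4096 ≡ 65
100^16 ≡ 65^2 = 4225 ≡ 55
100^32 ≡ 55^2 = 3025 ≡ 106
100^64 ≡ 106^2 = 11236 ≡ 116
100^128 ≡ 116^2 = 13456 ≡ 112
64·112 = 7168 ≡ 79 (mod 139)
79 ≡ 79 (mod 139); signature holds.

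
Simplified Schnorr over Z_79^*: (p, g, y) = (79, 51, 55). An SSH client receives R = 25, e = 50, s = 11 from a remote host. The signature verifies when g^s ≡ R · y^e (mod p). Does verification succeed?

g^s mod p:
51^2 = 2601 ≡ 73
51^4 ≡ 73^2 = 5329 ≡ 36
51^8 ≡ 36^2 = 1296 ≡ 32
11 = 8 + 2 + 1, so 51^11 ≡ 32·73·51 ≡ 4 (mod 79)
R · y^e mod p:
55^2 = 3025 ≡ 23
55^4 ≡ 23^2 = 529 ≡ 55
55^8 ≡ 55^2 = 3025 ≡ 23
55^16 ≡ 23^2 = 529 ≡ 55
55^32 ≡ 55^2 = 3025 ≡ 23
50 = 32 + 16 + 2, so 55^50 ≡ 23·55·23 ≡ 23 (mod 79)
25·23 = 575 ≡ 22 (mod 79)
4 ≠ 22; the check fails.

fails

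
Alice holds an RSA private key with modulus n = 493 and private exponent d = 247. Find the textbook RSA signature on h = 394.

Squares mod 493: h^1≡394, h^2≡434, h^4≡30, h^8≡407, h^16≡1, h^32≡1, h^64≡1, h^128≡1
247 = 128 + 64 + 32 + 16 + 4 + 2 + 1, so h^247 ≡ 1·1·1·1·30·434·394 ≡ 215 (mod 493)

215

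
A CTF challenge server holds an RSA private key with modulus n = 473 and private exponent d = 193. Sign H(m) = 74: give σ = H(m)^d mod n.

182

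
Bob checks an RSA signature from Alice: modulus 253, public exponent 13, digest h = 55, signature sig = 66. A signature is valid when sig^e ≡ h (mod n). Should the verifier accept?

reject

sig^13 mod 253 = 198
The recovered value 198 does not match the digest 55.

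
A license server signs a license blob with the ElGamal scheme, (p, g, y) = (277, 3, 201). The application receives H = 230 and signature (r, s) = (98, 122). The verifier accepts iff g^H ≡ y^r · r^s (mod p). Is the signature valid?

invalid

Left side g^H mod p:
3^2 = 9
3^4 ≡ 9^2 = 81
3^8 ≡ 81^2 = 6561 ≡ 190
3^16 ≡ 190^2 = 36100 ≡ 90
3^32 ≡ 90^2 = 8100 ≡ 67
3^64 ≡ 67^2 = 4489 ≡ 57
3^128 ≡ 57^2 = 3249 ≡ 202
230 = 128 + 64 + 32 + 4 + 2, so 3^230 ≡ 202·57·67·81·9 ≡ 160 (mod 277)
Right side y^r · r^s mod p:
201^2 = 40401 ≡ 236
201^4 ≡ 236^2 = 55696 ≡ 19
201^8 ≡ 19^2 = 361 ≡ 84
201^16 ≡ 84^2 = 7056 ≡ 131
201^32 ≡ 131^2 = 17161 ≡ 264
201^64 ≡ 264^2 = 69696 ≡ 169
98 = 64 + 32 + 2, so 201^98 ≡ 169·264·236 ≡ 52 (mod 277)
98^2 = 9604 ≡ 186
98^4 ≡ 186^2 = 34596 ≡ 248
98^8 ≡ 248^2 = 61504 ≡ 10
98^16 ≡ 10^2 = 100
98^32 ≡ 100^2 = 10000 ≡ 28
98^64 ≡ 28^2 = 784 ≡ 230
122 = 64 + 32 + 16 + 8 + 2, so 98^122 ≡ 230·28·100·10·186 ≡ 36 (mod 277)
52·36 = 1872 ≡ 210 (mod 277)
160 ≠ 210, so verification fails.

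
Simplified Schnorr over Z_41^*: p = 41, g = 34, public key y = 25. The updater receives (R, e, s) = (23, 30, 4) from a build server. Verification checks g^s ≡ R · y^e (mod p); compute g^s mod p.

34^4 mod 41 = 23

23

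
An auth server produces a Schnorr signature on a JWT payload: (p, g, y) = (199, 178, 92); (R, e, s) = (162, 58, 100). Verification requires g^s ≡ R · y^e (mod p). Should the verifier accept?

accept

g^s mod p:
Squares mod 199: 178^1≡178, 178^2≡43, 178^4≡58, 178^8≡180, 178^16≡162, 178^32≡175, 178^64≡178
100 = 64 + 32 + 4, so 178^100 ≡ 178·175·58 ≡ 178 (mod 199)
R · y^e mod p:
Squares mod 199: 92^1≡92, 92^2≡106, 92^4≡92, 92^8≡106, 92^16≡92, 92^32≡106
58 = 32 + 16 + 8 + 2, so 92^58 ≡ 106·92·106·106 ≡ 92 (mod 199)
162·92 = 14904 ≡ 178 (mod 199)
178 ≡ 178 (mod 199); signature holds.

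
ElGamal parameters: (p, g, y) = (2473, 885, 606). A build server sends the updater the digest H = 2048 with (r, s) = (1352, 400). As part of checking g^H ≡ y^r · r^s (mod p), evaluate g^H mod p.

Squares mod 2473: 885^1≡885, 885^2≡1757, 885^4≡745, 885^8≡1073, 885^16≡1384, 885^32≡1354, 885^64≡823, 885^128≡2200, 885^256≡339, 885^512≡1163, 885^1024≡2311, 885^2048≡1514
885^2048 ≡ 1514 (mod 2473)

1514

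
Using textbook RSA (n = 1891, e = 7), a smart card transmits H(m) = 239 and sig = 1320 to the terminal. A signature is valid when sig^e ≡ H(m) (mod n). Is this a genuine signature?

forged

Squares mod 1891: sig^1≡1320, sig^2≡789, sig^4≡382
7 = 4 + 2 + 1, so sig^7 ≡ 382·789·1320 ≡ 1652 (mod 1891)
1652 ≠ 239, so verification fails.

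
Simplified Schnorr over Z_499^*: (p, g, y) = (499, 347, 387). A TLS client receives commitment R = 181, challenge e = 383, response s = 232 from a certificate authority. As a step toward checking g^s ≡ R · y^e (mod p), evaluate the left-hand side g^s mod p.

347^2 = 120409 ≡ 150
347^4 ≡ 150^2 = 22500 ≡ 45
347^8 ≡ 45^2 = 2025 ≡ 29
347^16 ≡ 29^2 = 841 ≡ 342
347^32 ≡ 342^2 = 116964 ≡ 198
347^64 ≡ 198^2 = 39204 ≡ 282
347^128 ≡ 282^2 = 79524 ≡ 183
232 = 128 + 64 + 32 + 8, so 347^232 ≡ 183·282·198·29 ≡ 482 (mod 499)

482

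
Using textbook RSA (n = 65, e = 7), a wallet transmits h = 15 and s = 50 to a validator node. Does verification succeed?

Squares mod 65: s^1≡50, s^2≡30, s^4≡55
7 = 4 + 2 + 1, so s^7 ≡ 55·30·50 ≡ 15 (mod 65)
Since 15 equals the digest 15, verification succeeds.

passes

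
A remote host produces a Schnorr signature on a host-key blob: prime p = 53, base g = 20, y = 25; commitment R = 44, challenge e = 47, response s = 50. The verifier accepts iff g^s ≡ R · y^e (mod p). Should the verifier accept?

accept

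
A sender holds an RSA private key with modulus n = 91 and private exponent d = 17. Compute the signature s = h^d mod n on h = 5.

Squares mod 91: h^1≡5, h^2≡25, h^4≡79, h^8≡53, h^16≡79
17 = 16 + 1, so h^17 ≡ 79·5 ≡ 31 (mod 91)

31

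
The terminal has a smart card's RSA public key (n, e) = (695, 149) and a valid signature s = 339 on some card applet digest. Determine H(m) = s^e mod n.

379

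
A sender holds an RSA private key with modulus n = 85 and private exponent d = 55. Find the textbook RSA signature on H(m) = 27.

(H(m))^2 ≡ 27^2 = 729 ≡ 49
(H(m))^4 ≡ 49^2 = 2401 ≡ 21
(H(m))^8 ≡ 21^2 = 441 ≡ 16
(H(m))^16 ≡ 16^2 = 256 ≡ 1
(H(m))^32 ≡ 1^2 = 1
55 = 32 + 16 + 4 + 2 + 1, so (H(m))^55 ≡ 1·1·21·49·27 ≡ 73 (mod 85)

73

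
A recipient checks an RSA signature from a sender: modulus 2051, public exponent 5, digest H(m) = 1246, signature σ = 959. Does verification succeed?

Squares mod 2051: σ^1≡959, σ^2≡833, σ^4≡651
5 = 4 + 1, so σ^5 ≡ 651·959 ≡ 805 (mod 2051)
σ^5 mod 2051 = 805, but H(m) = 1246.

fails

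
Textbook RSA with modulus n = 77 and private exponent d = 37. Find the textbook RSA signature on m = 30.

2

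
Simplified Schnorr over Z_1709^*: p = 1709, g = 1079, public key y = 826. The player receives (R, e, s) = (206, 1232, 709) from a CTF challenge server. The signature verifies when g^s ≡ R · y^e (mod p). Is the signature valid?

g^s mod p:
Squares mod 1709: 1079^1≡1079, 1079^2≡412, 1079^4≡553, 1079^8≡1607, 1079^16≡150, 1079^32≡283, 1079^64≡1475, 1079^128≡68, 1079^256≡1206, 1079^512≡77
709 = 512 + 128 + 64 + 4 + 1, so 1079^709 ≡ 77·68·1475·553·1079 ≡ 972 (mod 1709)
R · y^e mod p:
Squares mod 1709: 826^1≡826, 826^2≡385, 826^4≡1251, 826^8≡1266, 826^16≡1423, 826^32≡1473, 826^64≡1008, 826^128≡918, 826^256≡187, 826^512≡789, 826^1024≡445
1232 = 1024 + 128 + 64 + 16, so 826^1232 ≡ 445·918·1008·1423 ≡ 685 (mod 1709)
206·685 = 141110 ≡ 972 (mod 1709)
972 ≡ 972 (mod 1709); signature holds.

valid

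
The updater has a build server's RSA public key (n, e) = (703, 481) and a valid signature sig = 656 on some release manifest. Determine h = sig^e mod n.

545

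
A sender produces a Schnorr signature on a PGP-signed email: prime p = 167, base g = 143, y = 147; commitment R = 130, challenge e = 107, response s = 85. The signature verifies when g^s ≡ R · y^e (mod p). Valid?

g^s mod p:
Squares mod 167: 143^1≡143, 143^2≡75, 143^4≡114, 143^8≡137, 143^16≡65, 143^32≡50, 143^64≡162
85 = 64 + 16 + 4 + 1, so 143^85 ≡ 162·65·114·143 ≡ 92 (mod 167)
R · y^e mod p:
Squares mod 167: 147^1≡147, 147^2≡66, 147^4≡14, 147^8≡29, 147^16≡6, 147^32≡36, 147^64≡127
107 = 64 + 32 + 8 + 2 + 1, so 147^107 ≡ 127·36·29·66·147 ≡ 7 (mod 167)
130·7 = 910 ≡ 75 (mod 167)
92 ≠ 75; the check fails.

no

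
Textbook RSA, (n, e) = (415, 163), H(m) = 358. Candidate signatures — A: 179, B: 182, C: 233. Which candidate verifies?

Candidate A: Squares mod 415: 179^1≡179, 179^2≡86, 179^4≡341, 179^8≡81, 179^16≡336, 179^32≡16, 179^64≡256, 179^128≡381; 163 = 128 + 32 + 2 + 1, so 179^163 ≡ 381·16·86·179 ≡ 364 (mod 415)
Candidate B: Squares mod 415: 182^1≡182, 182^2≡339, 182^4≡381, 182^8≡326, 182^16≡36, 182^32≡51, 182^64≡111, 182^128≡286; 163 = 128 + 32 + 2 + 1, so 182^163 ≡ 286·51·339·182 ≡ 358 (mod 415)
  → matches H(m) = 358
Candidate C: Squares mod 415: 233^1≡233, 233^2≡339, 233^4≡381, 233^8≡326, 233^16≡36, 233^32≡51, 233^64≡111, 233^128≡286; 163 = 128 + 32 + 2 + 1, so 233^163 ≡ 286·51·339·233 ≡ 57 (mod 415)

B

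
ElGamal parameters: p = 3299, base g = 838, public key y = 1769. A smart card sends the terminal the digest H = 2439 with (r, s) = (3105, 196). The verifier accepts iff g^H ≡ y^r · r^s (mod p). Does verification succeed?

Left side g^H mod p:
Squares mod 3299: 838^1≡838, 838^2≡2856, 838^4≡1608, 838^8≡2547, 838^16≡1375, 838^32≡298, 838^64≡3030, 838^128≡3082, 838^256≡903, 838^512≡556, 838^1024≡2329, 838^2048≡685
2439 = 2048 + 256 + 128 + 4 + 2 + 1, so 838^2439 ≡ 685·903·3082·1608·2856·838 ≡ 2618 (mod 3299)
Right side y^r · r^s mod p:
Squares mod 3299: 1769^1≡1769, 1769^2≡1909, 1769^4≡2185, 1769^8≡572, 1769^16≡583, 1769^32≡92, 1769^64≡1866, 1769^128≡1511, 1769^256≡213, 1769^512≡2482, 1769^1024≡1091, 1769^2048≡2641
3105 = 2048 + 1024 + 32 + 1, so 1769^3105 ≡ 2641·1091·92·1769 ≡ 2021 (mod 3299)
Squares mod 3299: 3105^1≡3105, 3105^2≡1347, 3105^4≡3258, 3105^8≡1681, 3105^16≡1817, 3105^32≡2489, 3105^64≡2898, 3105^128≡2449
196 = 128 + 64 + 4, so 3105^196 ≡ 2449·2898·3258 ≡ 3013 (mod 3299)
2021·3013 = 6089273 ≡ 2618 (mod 3299)
2618 ≡ 2618 (mod 3299), so the signature is genuine.

passes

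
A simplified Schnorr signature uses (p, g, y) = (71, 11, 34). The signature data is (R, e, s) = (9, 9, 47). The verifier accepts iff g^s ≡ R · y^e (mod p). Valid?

yes

g^s mod p:
11^47 mod 71 = 33
R · y^e mod p:
34^9 mod 71 = 51
9·51 = 459 ≡ 33 (mod 71)
33 ≡ 33 (mod 71); signature holds.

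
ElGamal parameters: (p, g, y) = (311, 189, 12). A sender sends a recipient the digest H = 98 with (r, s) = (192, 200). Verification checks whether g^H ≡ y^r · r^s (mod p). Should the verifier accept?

accept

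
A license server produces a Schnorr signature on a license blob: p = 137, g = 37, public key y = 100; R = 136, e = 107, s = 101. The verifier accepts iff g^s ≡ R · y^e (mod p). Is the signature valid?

g^s mod p:
37^2 = 1369 ≡ 136
37^4 ≡ 136^2 = 18496 ≡ 1
37^8 ≡ 1^2 = 1
37^16 ≡ 1^2 = 1
37^32 ≡ 1^2 = 1
37^64 ≡ 1^2 = 1
101 = 64 + 32 + 4 + 1, so 37^101 ≡ 1·1·1·37 ≡ 37 (mod 137)
R · y^e mod p:
100^2 = 10000 ≡ 136
100^4 ≡ 136^2 = 18496 ≡ 1
100^8 ≡ 1^2 = 1
100^16 ≡ 1^2 = 1
100^32 ≡ 1^2 = 1
100^64 ≡ 1^2 = 1
107 = 64 + 32 + 8 + 2 + 1, so 100^107 ≡ 1·1·1·136·100 ≡ 37 (mod 137)
136·37 = 5032 ≡ 100 (mod 137)
37 ≠ 100; the check fails.

invalid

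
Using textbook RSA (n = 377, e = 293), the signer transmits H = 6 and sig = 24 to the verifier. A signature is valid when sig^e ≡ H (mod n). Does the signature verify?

does not verify

sig^293 mod 377 = 371
The recovered value 371 does not match the digest 6.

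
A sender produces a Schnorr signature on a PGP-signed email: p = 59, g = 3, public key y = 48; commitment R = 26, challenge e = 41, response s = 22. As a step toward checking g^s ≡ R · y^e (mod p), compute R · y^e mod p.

48^2 = 2304 ≡ 3
48^4 ≡ 3^2 = 9
48^8 ≡ 9^2 = 81 ≡ 22
48^16 ≡ 22^2 = 484 ≡ 12
48^32 ≡ 12^2 = 144 ≡ 26
41 = 32 + 8 + 1, so 48^41 ≡ 26·22·48 ≡ 21 (mod 59)
R · y^e ≡ 26·21 = 546 ≡ 15 (mod 59)

15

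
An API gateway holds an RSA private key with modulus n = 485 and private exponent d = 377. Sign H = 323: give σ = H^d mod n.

H^377 mod 485 = 238

238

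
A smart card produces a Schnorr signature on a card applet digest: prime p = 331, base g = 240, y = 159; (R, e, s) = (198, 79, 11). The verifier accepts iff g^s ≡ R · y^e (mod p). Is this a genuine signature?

genuine

g^s mod p:
240^2 = 57600 ≡ 6
240^4 ≡ 6^2 = 36
240^8 ≡ 36^2 = 1296 ≡ 303
11 = 8 + 2 + 1, so 240^11 ≡ 303·6·240 ≡ 62 (mod 331)
R · y^e mod p:
159^2 = 25281 ≡ 125
159^4 ≡ 125^2 = 15625 ≡ 68
159^8 ≡ 68^2 = 4624 ≡ 321
159^16 ≡ 321^2 = 103041 ≡ 100
159^32 ≡ 100^2 = 10000 ≡ 70
159^64 ≡ 70^2 = 4900 ≡ 266
79 = 64 + 8 + 4 + 2 + 1, so 159^79 ≡ 266·321·68·125·159 ≡ 7 (mod 331)
198·7 = 1386 ≡ 62 (mod 331)
62 ≡ 62 (mod 331); signature holds.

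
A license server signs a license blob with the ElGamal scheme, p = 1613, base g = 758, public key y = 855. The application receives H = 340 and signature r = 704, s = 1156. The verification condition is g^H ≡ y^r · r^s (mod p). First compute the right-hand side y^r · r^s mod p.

1045

855^2 = 731025 ≡ 336
855^4 ≡ 336^2 = 112896 ≡ 1599
855^8 ≡ 1599^2 = 2556801 ≡ 196
855^16 ≡ 196^2 = 38416 ≡ 1317
855^32 ≡ 1317^2 = 1734489 ≡ 514
855^64 ≡ 514^2 = 264196 ≡ 1277
855^128 ≡ 1277^2 = 1630729 ≡ 1599
855^256 ≡ 1599^2 = 2556801 ≡ 196
855^512 ≡ 196^2 = 38416 ≡ 1317
704 = 512 + 128 + 64, so 855^704 ≡ 1317·1599·1277 ≡ 1248 (mod 1613)
704^2 = 495616 ≡ 425
704^4 ≡ 425^2 = 180625 ≡ 1582
704^8 ≡ 1582^2 = 2502724 ≡ 961
704^16 ≡ 961^2 = 923521 ≡ 885
704^32 ≡ 885^2 = 783225 ≡ 920
704^64 ≡ 920^2 = 846400 ≡ 1188
704^128 ≡ 1188^2 = 1411344 ≡ 1582
704^256 ≡ 1582^2 = 2502724 ≡ 961
704^512 ≡ 961^2 = 923521 ≡ 885
704^1024 ≡ 885^2 = 783225 ≡ 920
1156 = 1024 + 128 + 4, so 704^1156 ≡ 920·1582·1582 ≡ 196 (mod 1613)
y^r · r^s ≡ 1248·196 = 244608 ≡ 1045 (mod 1613)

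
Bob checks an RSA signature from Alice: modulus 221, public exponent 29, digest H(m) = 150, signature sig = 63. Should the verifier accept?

accept

sig^29 mod 221 = 150
150 = H(m), so the signature checks out.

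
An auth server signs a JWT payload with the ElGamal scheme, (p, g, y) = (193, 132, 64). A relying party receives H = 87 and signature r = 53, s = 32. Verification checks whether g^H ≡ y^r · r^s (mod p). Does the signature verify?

does not verify

Left side g^H mod p:
132^2 = 17424 ≡ 54
132^4 ≡ 54^2 = 2916 ≡ 21
132^8 ≡ 21^2 = 441 ≡ 55
132^16 ≡ 55^2 = 3025 ≡ 130
132^32 ≡ 130^2 = 16900 ≡ 109
132^64 ≡ 109^2 = 11881 ≡ 108
87 = 64 + 16 + 4 + 2 + 1, so 132^87 ≡ 108·130·21·54·132 ≡ 60 (mod 193)
Right side y^r · r^s mod p:
64^2 = 4096 ≡ 43
64^4 ≡ 43^2 = 1849 ≡ 112
64^8 ≡ 112^2 = 12544 ≡ 192
64^16 ≡ 192^2 = 36864 ≡ 1
64^32 ≡ 1^2 = 1
53 = 32 + 16 + 4 + 1, so 64^53 ≡ 1·1·112·64 ≡ 27 (mod 193)
53^2 = 2809 ≡ 107
53^4 ≡ 107^2 = 11449 ≡ 62
53^8 ≡ 62^2 = 3844 ≡ 177
53^16 ≡ 177^2 = 31329 ≡ 63
53^32 ≡ 63^2 = 3969 ≡ 109
27·109 = 2943 ≡ 48 (mod 193)
60 ≠ 48, so verification fails.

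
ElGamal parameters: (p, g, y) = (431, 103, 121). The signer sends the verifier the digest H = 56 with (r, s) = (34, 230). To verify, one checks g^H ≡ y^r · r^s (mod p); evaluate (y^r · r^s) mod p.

121^2 = 14641 ≡ 418
121^4 ≡ 418^2 = 174724 ≡ 169
121^8 ≡ 169^2 = 28561 ≡ 115
121^16 ≡ 115^2 = 13225 ≡ 295
121^32 ≡ 295^2 = 87025 ≡ 394
34 = 32 + 2, so 121^34 ≡ 394·418 ≡ 50 (mod 431)
34^2 = 1156 ≡ 294
34^4 ≡ 294^2 = 86436 ≡ 236
34^8 ≡ 236^2 = 55696 ≡ 97
34^16 ≡ 97^2 = 9409 ≡ 358
34^32 ≡ 358^2 = 128164 ≡ 157
34^64 ≡ 157^2 = 24649 ≡ 82
34^128 ≡ 82^2 = 6724 ≡ 259
230 = 128 + 64 + 32 + 4 + 2, so 34^230 ≡ 259·82·157·236·294 ≡ 243 (mod 431)
y^r · r^s ≡ 50·243 = 12150 ≡ 82 (mod 431)

82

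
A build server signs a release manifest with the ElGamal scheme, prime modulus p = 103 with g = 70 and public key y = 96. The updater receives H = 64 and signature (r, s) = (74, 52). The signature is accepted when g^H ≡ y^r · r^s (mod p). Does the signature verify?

verifies

Left side g^H mod p:
70^2 = 4900 ≡ 59
70^4 ≡ 59^2 = 3481 ≡ 82
70^8 ≡ 82^2 = 6724 ≡ 29
70^16 ≡ 29^2 = 841 ≡ 17
70^32 ≡ 17^2 = 289 ≡ 83
70^64 ≡ 83^2 = 6889 ≡ 91
Right side y^r · r^s mod p:
96^2 = 9216 ≡ 49
96^4 ≡ 49^2 = 2401 ≡ 32
96^8 ≡ 32^2 = 1024 ≡ 97
96^16 ≡ 97^2 = 9409 ≡ 36
96^32 ≡ 36^2 = 1296 ≡ 60
96^64 ≡ 60^2 = 3600 ≡ 98
74 = 64 + 8 + 2, so 96^74 ≡ 98·97·49 ≡ 28 (mod 103)
74^2 = 5476 ≡ 17
74^4 ≡ 17^2 = 289 ≡ 83
74^8 ≡ 83^2 = 6889 ≡ 91
74^16 ≡ 91^2 = 8281 ≡ 41
74^32 ≡ 41^2 = 1681 ≡ 33
52 = 32 + 16 + 4, so 74^52 ≡ 33·41·83 ≡ 29 (mod 103)
28·29 = 812 ≡ 91 (mod 103)
91 ≡ 91 (mod 103), so the signature is genuine.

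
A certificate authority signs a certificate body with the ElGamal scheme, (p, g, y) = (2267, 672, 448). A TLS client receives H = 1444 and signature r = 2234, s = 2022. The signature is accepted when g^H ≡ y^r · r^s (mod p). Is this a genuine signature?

forged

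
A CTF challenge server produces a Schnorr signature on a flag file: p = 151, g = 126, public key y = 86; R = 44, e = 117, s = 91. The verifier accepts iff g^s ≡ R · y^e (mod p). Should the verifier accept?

reject

g^s mod p:
126^91 mod 151 = 102
R · y^e mod p:
86^117 mod 151 = 110
44·110 = 4840 ≡ 8 (mod 151)
102 ≠ 8; the check fails.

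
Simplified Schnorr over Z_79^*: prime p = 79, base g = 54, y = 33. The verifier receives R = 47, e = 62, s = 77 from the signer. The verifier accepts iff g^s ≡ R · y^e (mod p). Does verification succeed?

fails

g^s mod p:
54^2 = 2916 ≡ 72
54^4 ≡ 72^2 = 5184 ≡ 49
54^8 ≡ 49^2 = 2401 ≡ 31
54^16 ≡ 31^2 = 961 ≡ 13
54^32 ≡ 13^2 = 169 ≡ 11
54^64 ≡ 11^2 = 121 ≡ 42
77 = 64 + 8 + 4 + 1, so 54^77 ≡ 42·31·49·54 ≡ 60 (mod 79)
R · y^e mod p:
33^2 = 1089 ≡ 62
33^4 ≡ 62^2 = 3844 ≡ 52
33^8 ≡ 52^2 = 2704 ≡ 18
33^16 ≡ 18^2 = 324 ≡ 8
33^32 ≡ 8^2 = 64
62 = 32 + 16 + 8 + 4 + 2, so 33^62 ≡ 64·8·18·52·62 ≡ 10 (mod 79)
47·10 = 470 ≡ 75 (mod 79)
60 ≠ 75; the check fails.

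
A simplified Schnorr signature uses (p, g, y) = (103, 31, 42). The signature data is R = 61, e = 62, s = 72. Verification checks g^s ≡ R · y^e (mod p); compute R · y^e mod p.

Squares mod 103: 42^1≡42, 42^2≡13, 42^4≡66, 42^8≡30, 42^16≡76, 42^32≡8
62 = 32 + 16 + 8 + 4 + 2, so 42^62 ≡ 8·76·30·66·13 ≡ 100 (mod 103)
R · y^e ≡ 61·100 = 6100 ≡ 23 (mod 103)

23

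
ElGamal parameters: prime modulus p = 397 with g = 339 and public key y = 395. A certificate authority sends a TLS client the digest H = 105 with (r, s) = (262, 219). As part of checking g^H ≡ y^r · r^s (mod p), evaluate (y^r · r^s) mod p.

395^2 = 156025 ≡ 4
395^4 ≡ 4^2 = 16
395^8 ≡ 16^2 = 256
395^16 ≡ 256^2 = 65536 ≡ 31
395^32 ≡ 31^2 = 961 ≡ 167
395^64 ≡ 167^2 = 27889 ≡ 99
395^128 ≡ 99^2 = 9801 ≡ 273
395^256 ≡ 273^2 = 74529 ≡ 290
262 = 256 + 4 + 2, so 395^262 ≡ 290·16·4 ≡ 298 (mod 397)
262^2 = 68644 ≡ 360
262^4 ≡ 360^2 = 129600 ≡ 178
262^8 ≡ 178^2 = 31684 ≡ 321
262^16 ≡ 321^2 = 103041 ≡ 218
262^32 ≡ 218^2 = 47524 ≡ 281
262^64 ≡ 281^2 = 78961 ≡ 355
262^128 ≡ 355^2 = 126025 ≡ 176
219 = 128 + 64 + 16 + 8 + 2 + 1, so 262^219 ≡ 176·355·218·321·360·262 ≡ 125 (mod 397)
y^r · r^s ≡ 298·125 = 37250 ≡ 329 (mod 397)

329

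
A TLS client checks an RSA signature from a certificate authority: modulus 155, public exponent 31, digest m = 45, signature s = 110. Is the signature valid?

s^2 ≡ 110^2 = 12100 ≡ 10
s^4 ≡ 10^2 = 100
s^8 ≡ 100^2 = 10000 ≡ 80
s^16 ≡ 80^2 = 6400 ≡ 45
31 = 16 + 8 + 4 + 2 + 1, so s^31 ≡ 45·80·100·10·110 ≡ 110 (mod 155)
110 ≠ 45, so verification fails.

invalid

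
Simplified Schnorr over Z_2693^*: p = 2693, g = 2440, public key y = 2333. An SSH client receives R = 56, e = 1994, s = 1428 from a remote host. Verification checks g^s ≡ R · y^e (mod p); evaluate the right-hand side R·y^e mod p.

714

2333^2 = 5442889 ≡ 336
2333^4 ≡ 336^2 = 112896 ≡ 2483
2333^8 ≡ 2483^2 = 6165289 ≡ 1012
2333^16 ≡ 1012^2 = 1024144 ≡ 804
2333^32 ≡ 804^2 = 646416 ≡ 96
2333^64 ≡ 96^2 = 9216 ≡ 1137
2333^128 ≡ 1137^2 = 1292769 ≡ 129
2333^256 ≡ 129^2 = 16641 ≡ 483
2333^512 ≡ 483^2 = 233289 ≡ 1691
2333^1024 ≡ 1691^2 = 2859481 ≡ 2208
1994 = 1024 + 512 + 256 + 128 + 64 + 8 + 2, so 2333^1994 ≡ 2208·1691·483·129·1137·1012·336 ≡ 686 (mod 2693)
R · y^e ≡ 56·686 = 38416 ≡ 714 (mod 2693)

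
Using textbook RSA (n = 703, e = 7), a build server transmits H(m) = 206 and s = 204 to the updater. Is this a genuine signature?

s^2 ≡ 204^2 = 41616 ≡ 139
s^4 ≡ 139^2 = 19321 ≡ 340
7 = 4 + 2 + 1, so s^7 ≡ 340·139·204 ≡ 98 (mod 703)
98 ≠ 206, so verification fails.

forged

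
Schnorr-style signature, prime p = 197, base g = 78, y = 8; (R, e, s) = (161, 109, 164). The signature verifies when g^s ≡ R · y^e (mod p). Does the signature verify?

does not verify

g^s mod p:
78^2 = 6084 ≡ 174
78^4 ≡ 174^2 = 30276 ≡ 135
78^8 ≡ 135^2 = 18225 ≡ 101
78^16 ≡ 101^2 = 10201 ≡ 154
78^32 ≡ 154^2 = 23716 ≡ 76
78^64 ≡ 76^2 = 5776 ≡ 63
78^128 ≡ 63^2 = 3969 ≡ 29
164 = 128 + 32 + 4, so 78^164 ≡ 29·76·135 ≡ 70 (mod 197)
R · y^e mod p:
8^2 = 64
8^4 ≡ 64^2 = 4096 ≡ 156
8^8 ≡ 156^2 = 24336 ≡ 105
8^16 ≡ 105^2 = 11025 ≡ 190
8^32 ≡ 190^2 = 36100 ≡ 49
8^64 ≡ 49^2 = 2401 ≡ 37
109 = 64 + 32 + 8 + 4 + 1, so 8^109 ≡ 37·49·105·156·8 ≡ 21 (mod 197)
161·21 = 3381 ≡ 32 (mod 197)
70 ≠ 32; the check fails.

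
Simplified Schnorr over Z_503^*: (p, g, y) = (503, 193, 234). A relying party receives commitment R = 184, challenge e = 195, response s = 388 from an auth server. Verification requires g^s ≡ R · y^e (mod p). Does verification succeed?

g^s mod p:
193^388 mod 503 = 170
R · y^e mod p:
234^195 mod 503 = 72
184·72 = 13248 ≡ 170 (mod 503)
170 ≡ 170 (mod 503); signature holds.

passes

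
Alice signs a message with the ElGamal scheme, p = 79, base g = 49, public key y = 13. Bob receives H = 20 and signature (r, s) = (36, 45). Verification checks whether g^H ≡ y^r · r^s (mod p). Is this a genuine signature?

forged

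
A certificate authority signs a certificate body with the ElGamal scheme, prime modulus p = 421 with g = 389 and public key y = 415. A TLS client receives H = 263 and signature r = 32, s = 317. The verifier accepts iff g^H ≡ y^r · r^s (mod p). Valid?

yes

Left side g^H mod p:
389^2 = 151321 ≡ 182
389^4 ≡ 182^2 = 33124 ≡ 286
389^8 ≡ 286^2 = 81796 ≡ 122
389^16 ≡ 122^2 = 14884 ≡ 149
389^32 ≡ 149^2 = 22201 ≡ 309
389^64 ≡ 309^2 = 95481 ≡ 335
389^128 ≡ 335^2 = 112225 ≡ 239
389^256 ≡ 239^2 = 57121 ≡ 286
263 = 256 + 4 + 2 + 1, so 389^263 ≡ 286·286·182·389 ≡ 120 (mod 421)
Right side y^r · r^s mod p:
415^2 = 172225 ≡ 36
415^4 ≡ 36^2 = 1296 ≡ 33
415^8 ≡ 33^2 = 1089 ≡ 247
415^16 ≡ 247^2 = 61009 ≡ 385
415^32 ≡ 385^2 = 148225 ≡ 33
32^2 = 1024 ≡ 182
32^4 ≡ 182^2 = 33124 ≡ 286
32^8 ≡ 286^2 = 81796 ≡ 122
32^16 ≡ 122^2 = 14884 ≡ 149
32^32 ≡ 149^2 = 22201 ≡ 309
32^64 ≡ 309^2 = 95481 ≡ 335
32^128 ≡ 335^2 = 112225 ≡ 239
32^256 ≡ 239^2 = 57121 ≡ 286
317 = 256 + 32 + 16 + 8 + 4 + 1, so 32^317 ≡ 286·309·149·122·286·32 ≡ 195 (mod 421)
33·195 = 6435 ≡ 120 (mod 421)
120 ≡ 120 (mod 421), so the signature is genuine.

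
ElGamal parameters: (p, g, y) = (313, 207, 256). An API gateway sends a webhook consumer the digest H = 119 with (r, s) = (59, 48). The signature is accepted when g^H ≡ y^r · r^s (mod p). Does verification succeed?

fails

Left side g^H mod p:
207^119 mod 313 = 153
Right side y^r · r^s mod p:
256^59 mod 313 = 16
59^48 mod 313 = 113
16·113 = 1808 ≡ 243 (mod 313)
153 ≠ 243, so verification fails.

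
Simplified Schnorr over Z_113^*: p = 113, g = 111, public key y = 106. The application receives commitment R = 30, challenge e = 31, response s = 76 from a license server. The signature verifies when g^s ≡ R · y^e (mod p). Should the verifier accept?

g^s mod p:
Squares mod 113: 111^1≡111, 111^2≡4, 111^4≡16, 111^8≡30, 111^16≡109, 111^32≡16, 111^64≡30
76 = 64 + 8 + 4, so 111^76 ≡ 30·30·16 ≡ 49 (mod 113)
R · y^e mod p:
Squares mod 113: 106^1≡106, 106^2≡49, 106^4≡28, 106^8≡106, 106^16≡49
31 = 16 + 8 + 4 + 2 + 1, so 106^31 ≡ 49·106·28·49·106 ≡ 109 (mod 113)
30·109 = 3270 ≡ 106 (mod 113)
49 ≠ 106; the check fails.

reject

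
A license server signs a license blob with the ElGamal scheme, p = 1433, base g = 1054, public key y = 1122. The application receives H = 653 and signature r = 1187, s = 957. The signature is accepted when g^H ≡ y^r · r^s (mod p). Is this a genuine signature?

genuine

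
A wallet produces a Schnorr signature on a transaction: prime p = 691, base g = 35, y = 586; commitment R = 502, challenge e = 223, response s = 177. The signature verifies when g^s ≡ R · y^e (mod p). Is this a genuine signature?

forged

g^s mod p:
Squares mod 691: 35^1≡35, 35^2≡534, 35^4≡464, 35^8≡395, 35^16≡550, 35^32≡533, 35^64≡88, 35^128≡143
177 = 128 + 32 + 16 + 1, so 35^177 ≡ 143·533·550·35 ≡ 248 (mod 691)
R · y^e mod p:
Squares mod 691: 586^1≡586, 586^2≡660, 586^4≡270, 586^8≡345, 586^16≡173, 586^32≡216, 586^64≡359, 586^128≡355
223 = 128 + 64 + 16 + 8 + 4 + 2 + 1, so 586^223 ≡ 355·359·173·345·270·660·586 ≡ 210 (mod 691)
502·210 = 105420 ≡ 388 (mod 691)
248 ≠ 388; the check fails.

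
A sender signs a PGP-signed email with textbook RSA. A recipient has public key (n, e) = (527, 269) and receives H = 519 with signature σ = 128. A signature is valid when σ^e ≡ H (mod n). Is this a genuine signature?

forged

σ^269 mod 527 = 8
8 ≠ 519, so verification fails.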